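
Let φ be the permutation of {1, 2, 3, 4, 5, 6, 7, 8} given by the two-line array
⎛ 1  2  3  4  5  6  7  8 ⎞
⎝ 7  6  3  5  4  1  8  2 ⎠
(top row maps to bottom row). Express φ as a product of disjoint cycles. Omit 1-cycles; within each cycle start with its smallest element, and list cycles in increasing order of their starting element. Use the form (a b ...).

Start at 1 and follow images: 1 → 7 → 8 → 2 → 6 → 1, giving the cycle (1 7 8 2 6).
Repeating from the next unused element and collecting all non-trivial cycles gives (1 7 8 2 6)(4 5).

(1 7 8 2 6)(4 5)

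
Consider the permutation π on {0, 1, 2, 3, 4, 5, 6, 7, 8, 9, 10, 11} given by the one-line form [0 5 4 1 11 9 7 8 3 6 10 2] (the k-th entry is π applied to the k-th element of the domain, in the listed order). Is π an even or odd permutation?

even

In disjoint-cycle form the cycle lengths are 7, 3, 1, 1.
A cycle of length ℓ contributes ℓ−1 transpositions, so π is a product of 6 + 2 = 8 transpositions — even.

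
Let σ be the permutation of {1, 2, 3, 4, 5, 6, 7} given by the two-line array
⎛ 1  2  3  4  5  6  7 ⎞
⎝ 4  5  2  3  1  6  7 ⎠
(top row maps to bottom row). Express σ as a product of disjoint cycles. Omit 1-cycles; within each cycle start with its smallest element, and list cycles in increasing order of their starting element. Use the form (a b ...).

From 1: 1 → 4 → 3 → 2 → 5 → 1, closing the cycle (1 4 3 2 5).
Continuing from each remaining unvisited element yields (1 4 3 2 5).

(1 4 3 2 5)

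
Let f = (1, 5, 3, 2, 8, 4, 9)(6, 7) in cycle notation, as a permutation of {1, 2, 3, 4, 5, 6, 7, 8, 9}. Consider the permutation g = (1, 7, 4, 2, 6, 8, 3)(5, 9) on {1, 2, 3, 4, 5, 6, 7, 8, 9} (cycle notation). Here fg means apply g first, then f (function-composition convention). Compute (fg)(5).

g(5) = 9, then f(9) = 1; composing gives (fg)(5) = 1.

1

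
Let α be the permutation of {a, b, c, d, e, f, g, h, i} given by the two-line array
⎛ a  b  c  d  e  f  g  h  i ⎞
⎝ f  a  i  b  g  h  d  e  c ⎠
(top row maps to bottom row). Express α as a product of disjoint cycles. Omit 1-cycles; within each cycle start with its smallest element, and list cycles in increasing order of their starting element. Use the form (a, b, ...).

(a, f, h, e, g, d, b)(c, i)

Iterating α from a gives a → f → h → e → g → d → b → a; that is the 7-cycle (a, f, h, e, g, d, b).
Continuing from each remaining unvisited element yields (a, f, h, e, g, d, b)(c, i).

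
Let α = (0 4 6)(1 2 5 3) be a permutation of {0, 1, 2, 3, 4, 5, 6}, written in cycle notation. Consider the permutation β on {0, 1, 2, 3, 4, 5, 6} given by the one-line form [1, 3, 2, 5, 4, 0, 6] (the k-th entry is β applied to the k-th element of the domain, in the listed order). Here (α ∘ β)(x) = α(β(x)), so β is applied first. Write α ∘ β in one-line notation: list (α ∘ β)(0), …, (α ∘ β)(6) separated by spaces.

2 1 5 3 6 4 0

For each element, apply β then α: 0 → 1 → 2; 1 → 3 → 1; 2 → 2 → 5; 3 → 5 → 3; 4 → 4 → 6; 5 → 0 → 4; 6 → 6 → 0.
Collecting the images, α ∘ β = [2 1 5 3 6 4 0].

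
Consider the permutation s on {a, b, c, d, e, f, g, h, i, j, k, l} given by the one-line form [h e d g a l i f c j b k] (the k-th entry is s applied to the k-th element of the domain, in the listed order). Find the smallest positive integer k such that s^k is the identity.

28

Writing s as disjoint cycles, the cycle lengths are 7, 4, 1.
The order of s is the least common multiple of its cycle lengths: lcm(7, 4) = 28.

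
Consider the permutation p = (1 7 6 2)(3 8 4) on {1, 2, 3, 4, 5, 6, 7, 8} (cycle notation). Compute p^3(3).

3

3 lies in the 3-cycle (3 8 4).
On a 3-cycle, p^3 is the identity, so p^3 = p^0 there (3 ≡ 0 mod 3).
So p^3(3) = 3.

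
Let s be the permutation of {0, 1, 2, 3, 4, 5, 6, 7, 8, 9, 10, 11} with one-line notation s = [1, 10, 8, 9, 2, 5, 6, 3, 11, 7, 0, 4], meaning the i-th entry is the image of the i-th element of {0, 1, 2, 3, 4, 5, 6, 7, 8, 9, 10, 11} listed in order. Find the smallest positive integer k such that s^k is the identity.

12

Decomposing into disjoint cycles gives cycle lengths 4, 3, 3, 1, 1.
The order is lcm(4, 3, 3) = 12.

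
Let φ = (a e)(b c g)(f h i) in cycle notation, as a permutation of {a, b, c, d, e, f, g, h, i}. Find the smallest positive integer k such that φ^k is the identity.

6

The cycle type of φ is (3, 3, 2, 1).
Since disjoint cycles commute, ord(φ) = lcm(3, 3, 2) = 6.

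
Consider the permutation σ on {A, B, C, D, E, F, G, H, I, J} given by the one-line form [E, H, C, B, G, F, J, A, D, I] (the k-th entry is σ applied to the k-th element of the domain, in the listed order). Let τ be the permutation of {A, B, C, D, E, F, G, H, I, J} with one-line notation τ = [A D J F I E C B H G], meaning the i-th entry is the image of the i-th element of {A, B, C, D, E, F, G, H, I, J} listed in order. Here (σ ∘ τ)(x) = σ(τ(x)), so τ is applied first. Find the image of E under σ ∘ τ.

D

(σ ∘ τ)(E) = σ(τ(E)). τ(E) = I, then σ(I) = D. So (σ ∘ τ)(E) = D.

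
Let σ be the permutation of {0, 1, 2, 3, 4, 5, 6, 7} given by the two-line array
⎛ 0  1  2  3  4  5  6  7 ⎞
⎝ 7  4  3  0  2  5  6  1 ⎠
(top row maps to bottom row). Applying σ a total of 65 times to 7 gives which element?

0

Tracing 7 → 1 → … returns to 7 after 6 steps, so 7 lies in a 6-cycle (0, 7, 1, 4, 2, 3).
Powers repeat with period 6 on this cycle, and 65 mod 6 = 5, so σ^65(7) = σ^5(7).
Advancing 5 steps from 7: 7 → 1 → 4 → 2 → 3 → 0.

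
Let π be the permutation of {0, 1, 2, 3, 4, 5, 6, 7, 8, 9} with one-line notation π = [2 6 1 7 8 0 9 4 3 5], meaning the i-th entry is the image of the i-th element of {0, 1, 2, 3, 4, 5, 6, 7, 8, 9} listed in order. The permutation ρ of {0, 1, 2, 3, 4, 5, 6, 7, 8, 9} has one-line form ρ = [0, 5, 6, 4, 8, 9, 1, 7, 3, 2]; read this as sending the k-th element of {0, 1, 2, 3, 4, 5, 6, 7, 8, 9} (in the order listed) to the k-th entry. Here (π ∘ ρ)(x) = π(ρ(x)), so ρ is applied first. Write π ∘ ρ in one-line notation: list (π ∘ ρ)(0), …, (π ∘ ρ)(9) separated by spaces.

Chase each element through ρ then π: 0 → 0 → 2; 1 → 5 → 0; 2 → 6 → 9; 3 → 4 → 8; 4 → 8 → 3; 5 → 9 → 5; 6 → 1 → 6; 7 → 7 → 4; 8 → 3 → 7; 9 → 2 → 1.
Collecting the images, π ∘ ρ = [2 0 9 8 3 5 6 4 7 1].

2 0 9 8 3 5 6 4 7 1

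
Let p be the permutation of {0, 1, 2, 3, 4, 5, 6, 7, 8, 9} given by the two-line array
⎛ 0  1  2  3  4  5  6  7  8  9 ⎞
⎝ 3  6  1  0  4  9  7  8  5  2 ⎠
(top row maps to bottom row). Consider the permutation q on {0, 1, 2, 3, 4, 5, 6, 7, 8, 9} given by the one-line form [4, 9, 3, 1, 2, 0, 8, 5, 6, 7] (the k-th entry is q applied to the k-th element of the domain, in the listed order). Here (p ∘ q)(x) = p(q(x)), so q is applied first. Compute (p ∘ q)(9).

First apply q: q(9) = 7, then p(7) = 8. Thus (p ∘ q)(9) = 8.

8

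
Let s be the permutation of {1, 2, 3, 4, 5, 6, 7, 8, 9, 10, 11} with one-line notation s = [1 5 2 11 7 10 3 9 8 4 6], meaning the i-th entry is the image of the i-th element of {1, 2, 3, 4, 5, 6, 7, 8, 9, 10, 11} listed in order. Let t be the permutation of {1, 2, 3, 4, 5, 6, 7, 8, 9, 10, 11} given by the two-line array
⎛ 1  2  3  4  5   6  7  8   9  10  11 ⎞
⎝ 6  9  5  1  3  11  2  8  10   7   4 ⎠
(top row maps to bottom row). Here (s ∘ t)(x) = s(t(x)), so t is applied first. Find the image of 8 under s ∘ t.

9

First apply t: t(8) = 8, then s(8) = 9. Thus (s ∘ t)(8) = 9.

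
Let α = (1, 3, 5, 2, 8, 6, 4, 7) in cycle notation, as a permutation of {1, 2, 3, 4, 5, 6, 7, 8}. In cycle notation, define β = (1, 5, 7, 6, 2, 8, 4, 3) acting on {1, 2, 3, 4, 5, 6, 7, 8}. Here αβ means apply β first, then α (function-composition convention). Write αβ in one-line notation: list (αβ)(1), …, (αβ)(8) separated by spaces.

2 6 3 5 1 8 4 7

(αβ)(x) = α(β(x)). Computing each image: α(β(1)) = α(5) = 2, α(β(2)) = α(8) = 6, α(β(3)) = α(1) = 3, α(β(4)) = α(3) = 5, α(β(5)) = α(7) = 1, α(β(6)) = α(2) = 8, α(β(7)) = α(6) = 4, α(β(8)) = α(4) = 7.
Hence αβ = [2 6 3 5 1 8 4 7].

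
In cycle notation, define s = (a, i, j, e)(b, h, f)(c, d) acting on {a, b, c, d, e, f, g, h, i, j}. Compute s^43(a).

a lies in the 4-cycle (a, i, j, e).
Powers repeat with period 4 on this cycle, and 43 mod 4 = 3, so s^43(a) = s^3(a).
Stepping 3 places around the cycle: a → i → j → e.

e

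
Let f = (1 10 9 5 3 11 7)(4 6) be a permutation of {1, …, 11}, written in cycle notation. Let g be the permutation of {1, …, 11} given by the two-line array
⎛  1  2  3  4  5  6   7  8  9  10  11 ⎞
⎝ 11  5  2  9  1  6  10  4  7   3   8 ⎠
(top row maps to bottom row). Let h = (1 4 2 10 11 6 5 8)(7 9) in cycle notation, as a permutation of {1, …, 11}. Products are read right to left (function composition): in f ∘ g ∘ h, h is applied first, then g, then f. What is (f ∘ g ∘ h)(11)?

(f ∘ g ∘ h)(11) = f(g(h(11))). h(11) = 6, then g(6) = 6, then f(6) = 4, so the result is 4.

4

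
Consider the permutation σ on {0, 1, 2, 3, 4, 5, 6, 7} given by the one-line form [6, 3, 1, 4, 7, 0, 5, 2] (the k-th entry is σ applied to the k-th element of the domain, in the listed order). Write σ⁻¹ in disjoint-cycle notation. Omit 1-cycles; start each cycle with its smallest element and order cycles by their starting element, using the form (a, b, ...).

(0, 5, 6)(1, 2, 7, 4, 3)

The cycle decomposition of σ is (0, 6, 5)(1, 3, 4, 7, 2).
Reversing each cycle (and rotating so the smallest element leads) gives σ⁻¹ = (0, 5, 6)(1, 2, 7, 4, 3).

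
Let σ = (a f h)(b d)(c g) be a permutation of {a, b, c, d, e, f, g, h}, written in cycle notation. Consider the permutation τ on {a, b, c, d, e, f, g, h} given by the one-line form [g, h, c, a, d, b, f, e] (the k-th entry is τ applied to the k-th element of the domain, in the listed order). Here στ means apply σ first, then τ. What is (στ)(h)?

σ(h) = a, then τ(a) = g; composing gives (στ)(h) = g.

g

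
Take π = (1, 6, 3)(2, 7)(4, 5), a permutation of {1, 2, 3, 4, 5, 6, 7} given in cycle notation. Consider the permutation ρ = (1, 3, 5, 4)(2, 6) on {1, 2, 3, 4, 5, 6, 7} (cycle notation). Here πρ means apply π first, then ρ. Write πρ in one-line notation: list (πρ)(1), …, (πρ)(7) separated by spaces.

2 7 3 4 1 5 6

Chase each element through π then ρ: 1 → 6 → 2; 2 → 7 → 7; 3 → 1 → 3; 4 → 5 → 4; 5 → 4 → 1; 6 → 3 → 5; 7 → 2 → 6.
Collecting the images, πρ = [2 7 3 4 1 5 6].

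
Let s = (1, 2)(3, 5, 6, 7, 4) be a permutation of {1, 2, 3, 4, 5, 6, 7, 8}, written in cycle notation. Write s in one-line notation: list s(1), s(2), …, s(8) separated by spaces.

Image by image: 1→2, 2→1, 3→5, 4→3, 5→6, 6→7, 7→4, 8→8.
So the one-line form is 2 1 5 3 6 7 4 8.

2 1 5 3 6 7 4 8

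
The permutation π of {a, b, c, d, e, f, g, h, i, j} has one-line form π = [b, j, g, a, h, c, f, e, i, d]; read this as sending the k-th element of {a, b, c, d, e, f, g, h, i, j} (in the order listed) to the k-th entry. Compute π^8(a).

a

Tracing a → b → … returns to a after 4 steps, so a lies in a 4-cycle (a b j d).
Powers repeat with period 4 on this cycle, and 8 mod 4 = 0, so π^8(a) = π^0(a).
So π^8(a) = a.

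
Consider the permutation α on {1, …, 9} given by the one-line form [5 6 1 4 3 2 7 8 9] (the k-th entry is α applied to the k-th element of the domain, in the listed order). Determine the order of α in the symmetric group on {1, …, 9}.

Writing α as disjoint cycles, the cycle lengths are 3, 2, 1, 1, 1, 1.
Since disjoint cycles commute, ord(α) = lcm(3, 2) = 6.

6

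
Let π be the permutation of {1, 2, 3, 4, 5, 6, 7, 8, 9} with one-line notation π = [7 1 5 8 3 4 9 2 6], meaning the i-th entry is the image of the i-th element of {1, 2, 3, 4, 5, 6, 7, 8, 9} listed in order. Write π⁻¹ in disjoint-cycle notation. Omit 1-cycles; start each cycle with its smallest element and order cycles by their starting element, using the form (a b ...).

First write π in disjoint cycles: (1 7 9 6 4 8 2)(3 5).
The inverse reverses every cycle; in canonical form, π⁻¹ = (1 2 8 4 6 9 7)(3 5).

(1 2 8 4 6 9 7)(3 5)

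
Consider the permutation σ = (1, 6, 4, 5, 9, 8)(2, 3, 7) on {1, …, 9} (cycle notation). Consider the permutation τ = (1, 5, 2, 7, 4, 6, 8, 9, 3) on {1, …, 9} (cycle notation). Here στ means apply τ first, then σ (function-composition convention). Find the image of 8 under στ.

τ(8) = 9, then σ(9) = 8; composing gives (στ)(8) = 8.

8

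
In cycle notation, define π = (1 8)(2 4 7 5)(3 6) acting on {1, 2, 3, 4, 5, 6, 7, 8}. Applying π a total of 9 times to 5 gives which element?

2

5 lies in the 4-cycle (2 4 7 5).
Since the cycle has length 4, π^9 acts on it the same as π^1 (9 mod 4 = 1).
Advancing 1 step from 5: 5 → 2.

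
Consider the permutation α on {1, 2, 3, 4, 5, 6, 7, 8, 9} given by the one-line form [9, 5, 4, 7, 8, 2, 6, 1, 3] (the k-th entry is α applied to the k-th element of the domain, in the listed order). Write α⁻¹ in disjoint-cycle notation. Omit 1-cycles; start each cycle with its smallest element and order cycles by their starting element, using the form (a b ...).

(1 8 5 2 6 7 4 3 9)

First write α in disjoint cycles: (1 9 3 4 7 6 2 5 8).
Reversing each cycle (and rotating so the smallest element leads) gives α⁻¹ = (1 8 5 2 6 7 4 3 9).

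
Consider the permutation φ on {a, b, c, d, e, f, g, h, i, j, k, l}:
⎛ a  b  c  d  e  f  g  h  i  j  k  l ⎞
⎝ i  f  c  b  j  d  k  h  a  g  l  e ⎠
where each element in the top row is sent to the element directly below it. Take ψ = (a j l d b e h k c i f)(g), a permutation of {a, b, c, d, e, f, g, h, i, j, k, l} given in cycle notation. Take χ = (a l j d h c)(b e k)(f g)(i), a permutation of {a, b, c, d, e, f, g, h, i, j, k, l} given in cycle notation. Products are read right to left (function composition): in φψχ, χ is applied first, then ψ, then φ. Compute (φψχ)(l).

Chase l: χ(l) = j; ψ(j) = l; φ(l) = e. Hence (φψχ)(l) = e.

e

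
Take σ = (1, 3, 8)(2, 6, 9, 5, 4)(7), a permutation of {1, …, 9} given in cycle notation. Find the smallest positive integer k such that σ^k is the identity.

15

The disjoint cycles have lengths 5, 3, 1.
Since disjoint cycles commute, ord(σ) = lcm(5, 3) = 15.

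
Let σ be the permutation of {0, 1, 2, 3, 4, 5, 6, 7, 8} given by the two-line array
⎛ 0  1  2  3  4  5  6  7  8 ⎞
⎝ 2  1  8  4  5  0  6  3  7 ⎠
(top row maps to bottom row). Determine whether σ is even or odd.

In disjoint-cycle form the cycle lengths are 7, 1, 1.
A cycle is odd iff its length is even; σ has 0 even-length cycles, so sgn(σ) = (−1)^0 and σ is even.

even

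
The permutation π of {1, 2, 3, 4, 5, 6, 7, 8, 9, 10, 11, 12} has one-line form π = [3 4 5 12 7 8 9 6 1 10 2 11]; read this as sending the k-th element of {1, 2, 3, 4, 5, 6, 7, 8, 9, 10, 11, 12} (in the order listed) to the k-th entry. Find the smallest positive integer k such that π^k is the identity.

20

Decomposing into disjoint cycles gives cycle lengths 5, 4, 2, 1.
The order is lcm(5, 4, 2) = 20.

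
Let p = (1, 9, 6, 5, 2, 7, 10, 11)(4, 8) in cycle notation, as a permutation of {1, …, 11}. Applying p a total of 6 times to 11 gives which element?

7

11 lies in the 8-cycle (1, 9, 6, 5, 2, 7, 10, 11).
Stepping 6 places around the cycle: 11 → 1 → 9 → 6 → 5 → 2 → 7.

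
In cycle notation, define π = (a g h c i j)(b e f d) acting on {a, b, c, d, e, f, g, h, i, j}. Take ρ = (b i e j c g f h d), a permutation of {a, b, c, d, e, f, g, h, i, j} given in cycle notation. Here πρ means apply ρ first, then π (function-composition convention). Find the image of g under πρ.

d

ρ(g) = f, then π(f) = d; composing gives (πρ)(g) = d.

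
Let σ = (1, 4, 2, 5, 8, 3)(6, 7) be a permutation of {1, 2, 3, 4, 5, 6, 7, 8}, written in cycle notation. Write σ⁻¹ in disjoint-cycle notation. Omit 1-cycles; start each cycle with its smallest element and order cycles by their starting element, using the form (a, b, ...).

(1, 3, 8, 5, 2, 4)(6, 7)

The inverse reverses each cycle.
Reversing each cycle of σ and rotating so the smallest element leads gives (1, 3, 8, 5, 2, 4)(6, 7).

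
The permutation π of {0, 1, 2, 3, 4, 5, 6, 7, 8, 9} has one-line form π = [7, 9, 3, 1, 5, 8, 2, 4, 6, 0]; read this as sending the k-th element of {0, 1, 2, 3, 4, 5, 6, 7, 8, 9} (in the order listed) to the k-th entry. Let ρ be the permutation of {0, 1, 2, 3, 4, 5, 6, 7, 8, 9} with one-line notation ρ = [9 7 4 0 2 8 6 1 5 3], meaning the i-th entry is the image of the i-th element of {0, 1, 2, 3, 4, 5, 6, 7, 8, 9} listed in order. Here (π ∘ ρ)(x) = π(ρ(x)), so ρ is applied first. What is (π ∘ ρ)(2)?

5

First apply ρ: ρ(2) = 4, then π(4) = 5. Thus (π ∘ ρ)(2) = 5.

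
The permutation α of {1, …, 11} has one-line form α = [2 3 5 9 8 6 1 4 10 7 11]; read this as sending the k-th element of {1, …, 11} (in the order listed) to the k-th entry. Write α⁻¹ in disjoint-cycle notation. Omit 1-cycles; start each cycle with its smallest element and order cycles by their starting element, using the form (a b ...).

(1 7 10 9 4 8 5 3 2)

The cycle decomposition of α is (1 2 3 5 8 4 9 10 7).
Reversing each cycle (and rotating so the smallest element leads) gives α⁻¹ = (1 7 10 9 4 8 5 3 2).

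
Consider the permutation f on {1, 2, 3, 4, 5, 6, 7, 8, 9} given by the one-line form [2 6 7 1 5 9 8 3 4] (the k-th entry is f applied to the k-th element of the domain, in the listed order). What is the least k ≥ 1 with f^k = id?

The disjoint-cycle form of f has cycle lengths 5, 3, 1.
The order of f is the least common multiple of its cycle lengths: lcm(5, 3) = 15.

15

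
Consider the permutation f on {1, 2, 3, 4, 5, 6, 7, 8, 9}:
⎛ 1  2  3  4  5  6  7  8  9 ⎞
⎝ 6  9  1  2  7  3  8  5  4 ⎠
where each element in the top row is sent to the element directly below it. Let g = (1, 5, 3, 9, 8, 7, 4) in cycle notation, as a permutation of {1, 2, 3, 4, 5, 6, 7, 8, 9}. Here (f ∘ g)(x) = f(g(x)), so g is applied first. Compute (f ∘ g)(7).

First apply g: g(7) = 4, then f(4) = 2. Thus (f ∘ g)(7) = 2.

2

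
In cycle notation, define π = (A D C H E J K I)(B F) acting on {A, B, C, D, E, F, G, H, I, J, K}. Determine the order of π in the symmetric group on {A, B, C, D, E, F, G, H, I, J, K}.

8

The disjoint cycles have lengths 8, 2, 1.
The order is lcm(8, 2) = 8.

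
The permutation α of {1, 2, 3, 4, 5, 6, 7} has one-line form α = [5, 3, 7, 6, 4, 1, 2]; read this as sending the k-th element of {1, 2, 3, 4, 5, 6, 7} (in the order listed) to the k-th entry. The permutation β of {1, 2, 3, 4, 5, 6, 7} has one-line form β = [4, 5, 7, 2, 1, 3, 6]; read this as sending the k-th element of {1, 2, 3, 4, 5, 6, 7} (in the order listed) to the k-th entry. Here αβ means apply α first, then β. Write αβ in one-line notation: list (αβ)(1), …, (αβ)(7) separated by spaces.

(αβ)(x) = β(α(x)). Computing each image: β(α(1)) = β(5) = 1, β(α(2)) = β(3) = 7, β(α(3)) = β(7) = 6, β(α(4)) = β(6) = 3, β(α(5)) = β(4) = 2, β(α(6)) = β(1) = 4, β(α(7)) = β(2) = 5.
Hence αβ = [1 7 6 3 2 4 5].

1 7 6 3 2 4 5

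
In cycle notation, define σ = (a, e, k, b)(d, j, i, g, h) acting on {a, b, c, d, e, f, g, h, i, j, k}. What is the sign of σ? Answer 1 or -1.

The cycle lengths are 5, 4, 1, 1.
A cycle is odd iff its length is even; σ has 1 even-length cycle, so sgn(σ) = (−1)^1 and σ is odd.

-1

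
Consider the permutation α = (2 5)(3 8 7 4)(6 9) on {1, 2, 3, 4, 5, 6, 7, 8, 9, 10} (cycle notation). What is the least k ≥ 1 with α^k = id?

4

The cycle type of α is (4, 2, 2, 1, 1).
Since disjoint cycles commute, ord(α) = lcm(4, 2, 2) = 4.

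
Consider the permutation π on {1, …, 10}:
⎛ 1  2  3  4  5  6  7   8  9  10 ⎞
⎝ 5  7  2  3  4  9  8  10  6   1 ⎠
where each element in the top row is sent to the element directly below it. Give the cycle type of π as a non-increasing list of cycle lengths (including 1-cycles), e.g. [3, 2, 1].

[8, 2]

The disjoint cycles are (1, 5, 4, 3, 2, 7, 8, 10)(6, 9), with lengths 8, 2 in non-increasing order.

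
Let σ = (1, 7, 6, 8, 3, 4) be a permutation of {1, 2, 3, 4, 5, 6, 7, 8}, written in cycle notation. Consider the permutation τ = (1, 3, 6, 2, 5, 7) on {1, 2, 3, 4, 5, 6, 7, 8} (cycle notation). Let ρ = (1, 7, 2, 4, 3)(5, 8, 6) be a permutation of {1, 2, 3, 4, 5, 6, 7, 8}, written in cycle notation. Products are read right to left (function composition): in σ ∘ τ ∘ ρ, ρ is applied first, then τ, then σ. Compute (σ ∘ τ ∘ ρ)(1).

7

(σ ∘ τ ∘ ρ)(1) = σ(τ(ρ(1))). ρ(1) = 7, then τ(7) = 1, then σ(1) = 7, so the result is 7.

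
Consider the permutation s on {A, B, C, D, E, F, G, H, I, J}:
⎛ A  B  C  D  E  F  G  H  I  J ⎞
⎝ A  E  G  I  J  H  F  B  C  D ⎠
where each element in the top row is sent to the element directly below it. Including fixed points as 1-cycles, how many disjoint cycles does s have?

The cycle decomposition is (A)(B E J D I C G F H), which has 2 cycles (counting 1-cycles).

2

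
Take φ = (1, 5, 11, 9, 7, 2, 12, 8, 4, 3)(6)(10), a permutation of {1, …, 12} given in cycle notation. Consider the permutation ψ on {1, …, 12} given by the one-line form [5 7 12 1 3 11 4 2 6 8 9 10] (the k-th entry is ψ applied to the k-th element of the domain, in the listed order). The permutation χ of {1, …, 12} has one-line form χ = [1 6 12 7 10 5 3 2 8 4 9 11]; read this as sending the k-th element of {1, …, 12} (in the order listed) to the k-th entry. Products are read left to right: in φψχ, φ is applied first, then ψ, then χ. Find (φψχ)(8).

1

Apply the permutations in order: φ(8) = 4, then ψ(4) = 1, then χ(1) = 1. So (φψχ)(8) = 1.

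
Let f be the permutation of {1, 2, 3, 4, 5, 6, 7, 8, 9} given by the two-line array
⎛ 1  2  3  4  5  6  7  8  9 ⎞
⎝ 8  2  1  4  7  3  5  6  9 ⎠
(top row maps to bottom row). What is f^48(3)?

Tracing 3 → 1 → … returns to 3 after 4 steps, so 3 lies in a 4-cycle (1, 8, 6, 3).
Since the cycle has length 4, f^48 acts on it the same as f^0 (48 mod 4 = 0).
So f^48(3) = 3.

3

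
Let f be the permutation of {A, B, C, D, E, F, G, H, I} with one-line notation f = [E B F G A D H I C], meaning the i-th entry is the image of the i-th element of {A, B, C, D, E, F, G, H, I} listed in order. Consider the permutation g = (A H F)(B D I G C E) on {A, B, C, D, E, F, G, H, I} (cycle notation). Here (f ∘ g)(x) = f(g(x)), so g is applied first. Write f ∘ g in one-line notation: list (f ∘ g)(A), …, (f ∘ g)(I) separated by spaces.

I G A C B E F D H

Chase each element through g then f: A → H → I; B → D → G; C → E → A; D → I → C; E → B → B; F → A → E; G → C → F; H → F → D; I → G → H.
So f ∘ g in one-line form is I G A C B E F D H.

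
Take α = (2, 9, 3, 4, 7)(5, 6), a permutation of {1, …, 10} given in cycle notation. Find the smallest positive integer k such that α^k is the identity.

The disjoint cycles have lengths 5, 2, 1, 1, 1.
The order of α is the least common multiple of its cycle lengths: lcm(5, 2) = 10.

10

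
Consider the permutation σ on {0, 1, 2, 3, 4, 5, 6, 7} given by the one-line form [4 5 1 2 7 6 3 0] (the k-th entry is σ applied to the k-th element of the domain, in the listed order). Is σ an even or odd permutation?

even

In disjoint-cycle form the cycle lengths are 5, 3.
A cycle is odd iff its length is even; σ has 0 even-length cycles, so sgn(σ) = (−1)^0 and σ is even.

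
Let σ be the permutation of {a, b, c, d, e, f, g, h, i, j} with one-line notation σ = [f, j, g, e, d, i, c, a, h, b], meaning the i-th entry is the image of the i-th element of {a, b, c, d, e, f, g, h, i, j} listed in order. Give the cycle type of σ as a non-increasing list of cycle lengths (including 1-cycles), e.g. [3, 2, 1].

The disjoint cycles are (a, f, i, h)(b, j)(c, g)(d, e), with lengths 4, 2, 2, 2 in non-increasing order.

[4, 2, 2, 2]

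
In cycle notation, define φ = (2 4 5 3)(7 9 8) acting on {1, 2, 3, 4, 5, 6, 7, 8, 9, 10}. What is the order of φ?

The disjoint cycles have lengths 4, 3, 1, 1, 1.
Since disjoint cycles commute, ord(φ) = lcm(4, 3) = 12.

12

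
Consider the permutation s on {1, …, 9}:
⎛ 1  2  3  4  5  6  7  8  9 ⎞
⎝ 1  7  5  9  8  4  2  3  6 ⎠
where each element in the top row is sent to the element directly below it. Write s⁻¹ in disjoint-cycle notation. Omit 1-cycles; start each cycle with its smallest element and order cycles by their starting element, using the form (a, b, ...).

(2, 7)(3, 8, 5)(4, 6, 9)

The cycle decomposition of s is (2, 7)(3, 5, 8)(4, 9, 6).
The inverse reverses every cycle; in canonical form, s⁻¹ = (2, 7)(3, 8, 5)(4, 6, 9).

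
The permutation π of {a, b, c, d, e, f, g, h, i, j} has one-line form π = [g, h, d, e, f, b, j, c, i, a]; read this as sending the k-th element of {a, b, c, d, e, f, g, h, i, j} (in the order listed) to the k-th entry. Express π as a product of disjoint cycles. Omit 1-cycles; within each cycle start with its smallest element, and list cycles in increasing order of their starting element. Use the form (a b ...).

From a: a → g → j → a, closing the cycle (a g j).
Continuing from each remaining unvisited element yields (a g j)(b h c d e f).

(a g j)(b h c d e f)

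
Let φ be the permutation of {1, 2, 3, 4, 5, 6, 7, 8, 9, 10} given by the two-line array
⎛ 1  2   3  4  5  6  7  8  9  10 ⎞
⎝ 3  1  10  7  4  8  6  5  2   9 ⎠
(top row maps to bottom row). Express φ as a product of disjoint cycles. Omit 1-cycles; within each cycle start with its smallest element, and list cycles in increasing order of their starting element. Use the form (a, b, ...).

(1, 3, 10, 9, 2)(4, 7, 6, 8, 5)

Start at 1 and follow images: 1 → 3 → 10 → 9 → 2 → 1, giving the cycle (1, 3, 10, 9, 2).
Repeating from the next unused element and collecting all non-trivial cycles gives (1, 3, 10, 9, 2)(4, 7, 6, 8, 5).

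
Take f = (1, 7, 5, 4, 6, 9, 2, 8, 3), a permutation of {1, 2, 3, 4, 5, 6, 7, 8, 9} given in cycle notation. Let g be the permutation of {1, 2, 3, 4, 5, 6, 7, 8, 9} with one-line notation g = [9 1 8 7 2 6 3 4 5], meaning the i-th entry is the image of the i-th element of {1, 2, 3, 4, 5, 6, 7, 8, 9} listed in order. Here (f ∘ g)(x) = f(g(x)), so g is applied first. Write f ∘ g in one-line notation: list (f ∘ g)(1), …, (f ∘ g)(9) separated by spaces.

Chase each element through g then f: 1 → 9 → 2; 2 → 1 → 7; 3 → 8 → 3; 4 → 7 → 5; 5 → 2 → 8; 6 → 6 → 9; 7 → 3 → 1; 8 → 4 → 6; 9 → 5 → 4.
Collecting the images, f ∘ g = [2 7 3 5 8 9 1 6 4].

2 7 3 5 8 9 1 6 4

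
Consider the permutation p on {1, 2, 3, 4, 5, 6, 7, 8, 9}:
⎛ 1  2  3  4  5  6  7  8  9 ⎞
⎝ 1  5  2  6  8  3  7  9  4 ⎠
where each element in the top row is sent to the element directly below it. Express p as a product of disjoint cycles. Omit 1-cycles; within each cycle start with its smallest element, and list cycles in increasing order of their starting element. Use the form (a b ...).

(2 5 8 9 4 6 3)

From 2: 2 → 5 → 8 → 9 → 4 → 6 → 3 → 2, closing the cycle (2 5 8 9 4 6 3).
Repeating from the next unused element and collecting all non-trivial cycles gives (2 5 8 9 4 6 3).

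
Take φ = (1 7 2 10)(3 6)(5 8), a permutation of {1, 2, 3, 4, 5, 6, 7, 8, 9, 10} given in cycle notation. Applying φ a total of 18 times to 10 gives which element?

10 lies in the 4-cycle (1 7 2 10).
On a 4-cycle, φ^4 is the identity, so φ^18 = φ^2 there (18 ≡ 2 mod 4).
Stepping 2 places around the cycle: 10 → 1 → 7.

7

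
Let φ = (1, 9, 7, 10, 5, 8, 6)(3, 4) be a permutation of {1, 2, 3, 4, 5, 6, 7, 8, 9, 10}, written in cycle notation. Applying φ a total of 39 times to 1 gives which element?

5

1 lies in the 7-cycle (1, 9, 7, 10, 5, 8, 6).
Since the cycle has length 7, φ^39 acts on it the same as φ^4 (39 mod 7 = 4).
Stepping 4 places around the cycle: 1 → 9 → 7 → 10 → 5.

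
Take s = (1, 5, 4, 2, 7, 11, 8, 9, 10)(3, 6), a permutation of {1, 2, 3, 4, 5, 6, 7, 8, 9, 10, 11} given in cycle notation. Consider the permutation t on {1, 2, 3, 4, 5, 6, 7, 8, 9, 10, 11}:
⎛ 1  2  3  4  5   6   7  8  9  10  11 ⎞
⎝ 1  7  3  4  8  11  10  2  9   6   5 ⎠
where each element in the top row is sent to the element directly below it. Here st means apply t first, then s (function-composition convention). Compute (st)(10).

First apply t: t(10) = 6, then s(6) = 3. Thus (st)(10) = 3.

3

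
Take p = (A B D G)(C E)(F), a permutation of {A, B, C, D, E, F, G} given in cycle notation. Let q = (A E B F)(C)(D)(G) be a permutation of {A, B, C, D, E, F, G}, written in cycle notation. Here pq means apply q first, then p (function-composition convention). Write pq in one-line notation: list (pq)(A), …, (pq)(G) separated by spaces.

Chase each element through q then p: A → E → C; B → F → F; C → C → E; D → D → G; E → B → D; F → A → B; G → G → A.
Collecting the images, pq = [C F E G D B A].

C F E G D B A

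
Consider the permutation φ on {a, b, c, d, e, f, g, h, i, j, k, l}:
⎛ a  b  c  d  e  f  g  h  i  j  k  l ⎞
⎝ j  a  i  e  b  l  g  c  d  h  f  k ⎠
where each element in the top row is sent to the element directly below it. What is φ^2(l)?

f

Tracing l → k → … returns to l after 3 steps, so l lies in a 3-cycle (f l k).
Advancing 2 steps from l: l → k → f.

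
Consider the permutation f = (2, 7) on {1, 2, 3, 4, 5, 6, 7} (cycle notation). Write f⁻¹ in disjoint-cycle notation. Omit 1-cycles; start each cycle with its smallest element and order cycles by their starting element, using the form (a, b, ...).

(2, 7)

If f sends a → b within a cycle, f⁻¹ sends b → a; equivalently, reverse each cycle.
Reversing each cycle of f and rotating so the smallest element leads gives (2, 7).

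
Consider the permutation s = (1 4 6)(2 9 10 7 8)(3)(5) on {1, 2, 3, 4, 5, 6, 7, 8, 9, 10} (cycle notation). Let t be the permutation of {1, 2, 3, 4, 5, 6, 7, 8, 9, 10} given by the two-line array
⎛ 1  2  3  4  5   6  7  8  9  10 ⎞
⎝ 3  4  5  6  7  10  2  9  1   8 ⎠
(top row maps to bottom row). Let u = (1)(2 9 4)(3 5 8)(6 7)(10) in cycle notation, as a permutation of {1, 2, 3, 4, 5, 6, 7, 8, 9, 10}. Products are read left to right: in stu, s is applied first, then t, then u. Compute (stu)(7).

4

Apply the permutations in order: s(7) = 8, then t(8) = 9, then u(9) = 4. So (stu)(7) = 4.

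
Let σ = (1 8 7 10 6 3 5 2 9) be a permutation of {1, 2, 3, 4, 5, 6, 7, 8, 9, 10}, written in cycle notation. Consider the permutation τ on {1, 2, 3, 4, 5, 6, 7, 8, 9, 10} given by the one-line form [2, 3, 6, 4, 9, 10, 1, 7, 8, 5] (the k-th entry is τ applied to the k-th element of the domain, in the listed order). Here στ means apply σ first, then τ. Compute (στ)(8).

1

First apply σ: σ(8) = 7, then τ(7) = 1. Thus (στ)(8) = 1.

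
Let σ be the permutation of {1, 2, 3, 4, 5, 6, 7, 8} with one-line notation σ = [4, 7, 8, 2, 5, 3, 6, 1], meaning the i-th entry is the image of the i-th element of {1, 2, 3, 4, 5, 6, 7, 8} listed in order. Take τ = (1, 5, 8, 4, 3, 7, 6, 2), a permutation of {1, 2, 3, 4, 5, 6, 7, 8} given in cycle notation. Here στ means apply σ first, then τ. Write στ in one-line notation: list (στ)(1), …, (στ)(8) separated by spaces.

3 6 4 1 8 7 2 5

(στ)(x) = τ(σ(x)). Computing each image: τ(σ(1)) = τ(4) = 3, τ(σ(2)) = τ(7) = 6, τ(σ(3)) = τ(8) = 4, τ(σ(4)) = τ(2) = 1, τ(σ(5)) = τ(5) = 8, τ(σ(6)) = τ(3) = 7, τ(σ(7)) = τ(6) = 2, τ(σ(8)) = τ(1) = 5.
Hence στ = [3 6 4 1 8 7 2 5].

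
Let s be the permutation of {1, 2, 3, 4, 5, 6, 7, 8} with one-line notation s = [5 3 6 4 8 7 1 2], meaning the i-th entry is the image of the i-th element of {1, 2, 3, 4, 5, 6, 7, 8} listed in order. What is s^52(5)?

3

Tracing 5 → 8 → … returns to 5 after 7 steps, so 5 lies in a 7-cycle (1, 5, 8, 2, 3, 6, 7).
Since the cycle has length 7, s^52 acts on it the same as s^3 (52 mod 7 = 3).
Advancing 3 steps from 5: 5 → 8 → 2 → 3.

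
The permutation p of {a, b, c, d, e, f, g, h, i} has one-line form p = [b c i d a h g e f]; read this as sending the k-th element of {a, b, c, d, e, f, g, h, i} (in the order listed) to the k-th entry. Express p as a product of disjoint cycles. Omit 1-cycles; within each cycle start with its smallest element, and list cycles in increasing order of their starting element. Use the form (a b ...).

(a b c i f h e)

From a: a → b → c → i → f → h → e → a, closing the cycle (a b c i f h e).
Continuing from each remaining unvisited element yields (a b c i f h e).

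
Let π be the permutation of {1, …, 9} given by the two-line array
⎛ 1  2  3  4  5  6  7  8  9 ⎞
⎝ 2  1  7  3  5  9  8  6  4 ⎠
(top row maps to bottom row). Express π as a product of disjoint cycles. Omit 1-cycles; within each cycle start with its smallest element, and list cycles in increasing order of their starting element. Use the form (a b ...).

From 1: 1 → 2 → 1, closing the cycle (1 2).
Continuing from each remaining unvisited element yields (1 2)(3 7 8 6 9 4).

(1 2)(3 7 8 6 9 4)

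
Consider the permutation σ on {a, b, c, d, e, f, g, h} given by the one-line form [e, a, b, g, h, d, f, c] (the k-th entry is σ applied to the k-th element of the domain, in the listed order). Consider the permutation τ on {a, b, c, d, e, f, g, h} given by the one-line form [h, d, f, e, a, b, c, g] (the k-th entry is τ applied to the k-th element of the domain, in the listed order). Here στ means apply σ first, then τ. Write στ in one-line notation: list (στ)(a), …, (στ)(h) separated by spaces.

a h d c g e b f

(στ)(x) = τ(σ(x)). Computing each image: τ(σ(a)) = τ(e) = a, τ(σ(b)) = τ(a) = h, τ(σ(c)) = τ(b) = d, τ(σ(d)) = τ(g) = c, τ(σ(e)) = τ(h) = g, τ(σ(f)) = τ(d) = e, τ(σ(g)) = τ(f) = b, τ(σ(h)) = τ(c) = f.
Hence στ = [a h d c g e b f].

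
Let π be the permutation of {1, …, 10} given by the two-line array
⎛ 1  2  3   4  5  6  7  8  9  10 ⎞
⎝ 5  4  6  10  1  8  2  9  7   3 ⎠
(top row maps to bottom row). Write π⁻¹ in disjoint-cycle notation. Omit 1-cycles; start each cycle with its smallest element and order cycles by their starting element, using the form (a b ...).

The cycle decomposition of π is (1 5)(2 4 10 3 6 8 9 7).
The inverse reverses every cycle; in canonical form, π⁻¹ = (1 5)(2 7 9 8 6 3 10 4).

(1 5)(2 7 9 8 6 3 10 4)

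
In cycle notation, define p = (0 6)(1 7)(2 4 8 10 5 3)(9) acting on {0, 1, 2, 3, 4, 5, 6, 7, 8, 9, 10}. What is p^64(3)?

10

3 lies in the 6-cycle (2 4 8 10 5 3).
Since the cycle has length 6, p^64 acts on it the same as p^4 (64 mod 6 = 4).
Stepping 4 places around the cycle: 3 → 2 → 4 → 8 → 10.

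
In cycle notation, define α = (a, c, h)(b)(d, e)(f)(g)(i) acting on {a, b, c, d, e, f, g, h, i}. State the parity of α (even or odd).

odd

The cycle lengths are 3, 2, 1, 1, 1, 1.
A cycle is odd iff its length is even; α has 1 even-length cycle, so sgn(α) = (−1)^1 and α is odd.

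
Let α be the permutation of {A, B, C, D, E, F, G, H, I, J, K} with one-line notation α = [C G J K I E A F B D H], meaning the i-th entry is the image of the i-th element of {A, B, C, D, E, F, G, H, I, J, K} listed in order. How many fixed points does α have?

No element satisfies α(x) = x, so there are 0 fixed points.

0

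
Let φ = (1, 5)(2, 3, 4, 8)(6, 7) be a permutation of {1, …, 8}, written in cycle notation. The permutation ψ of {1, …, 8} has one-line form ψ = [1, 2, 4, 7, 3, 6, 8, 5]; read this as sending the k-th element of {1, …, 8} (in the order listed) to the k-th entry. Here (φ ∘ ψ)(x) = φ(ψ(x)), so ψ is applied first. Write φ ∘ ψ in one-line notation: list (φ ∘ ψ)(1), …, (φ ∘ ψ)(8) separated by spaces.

(φ ∘ ψ)(x) = φ(ψ(x)). Computing each image: φ(ψ(1)) = φ(1) = 5, φ(ψ(2)) = φ(2) = 3, φ(ψ(3)) = φ(4) = 8, φ(ψ(4)) = φ(7) = 6, φ(ψ(5)) = φ(3) = 4, φ(ψ(6)) = φ(6) = 7, φ(ψ(7)) = φ(8) = 2, φ(ψ(8)) = φ(5) = 1.
Hence φ ∘ ψ = [5 3 8 6 4 7 2 1].

5 3 8 6 4 7 2 1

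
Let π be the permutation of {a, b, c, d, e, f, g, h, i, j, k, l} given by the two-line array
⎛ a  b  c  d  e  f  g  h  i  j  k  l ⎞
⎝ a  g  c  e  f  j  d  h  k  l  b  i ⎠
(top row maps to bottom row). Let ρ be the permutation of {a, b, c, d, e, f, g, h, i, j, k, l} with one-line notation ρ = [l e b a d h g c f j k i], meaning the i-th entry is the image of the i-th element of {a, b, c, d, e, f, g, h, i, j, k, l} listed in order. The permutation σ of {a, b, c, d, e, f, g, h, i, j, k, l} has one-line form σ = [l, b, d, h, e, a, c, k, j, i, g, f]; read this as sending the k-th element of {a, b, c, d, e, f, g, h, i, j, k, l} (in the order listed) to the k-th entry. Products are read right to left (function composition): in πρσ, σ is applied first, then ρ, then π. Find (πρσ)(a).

Chase a: σ(a) = l; ρ(l) = i; π(i) = k. Hence (πρσ)(a) = k.

k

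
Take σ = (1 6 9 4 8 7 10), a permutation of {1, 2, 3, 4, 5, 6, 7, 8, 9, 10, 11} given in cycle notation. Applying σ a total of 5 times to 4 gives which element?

6

4 lies in the 7-cycle (1 6 9 4 8 7 10).
Advancing 5 steps from 4: 4 → 8 → 7 → 10 → 1 → 6.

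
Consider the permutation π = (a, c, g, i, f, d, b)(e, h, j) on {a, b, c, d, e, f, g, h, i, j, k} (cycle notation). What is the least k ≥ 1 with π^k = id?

21

The disjoint cycles have lengths 7, 3, 1.
The order of π is the least common multiple of its cycle lengths: lcm(7, 3) = 21.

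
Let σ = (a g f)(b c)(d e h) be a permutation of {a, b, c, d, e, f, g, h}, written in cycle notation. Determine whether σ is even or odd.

odd

The cycle lengths are 3, 3, 2.
A cycle is odd iff its length is even; σ has 1 even-length cycle, so sgn(σ) = (−1)^1 and σ is odd.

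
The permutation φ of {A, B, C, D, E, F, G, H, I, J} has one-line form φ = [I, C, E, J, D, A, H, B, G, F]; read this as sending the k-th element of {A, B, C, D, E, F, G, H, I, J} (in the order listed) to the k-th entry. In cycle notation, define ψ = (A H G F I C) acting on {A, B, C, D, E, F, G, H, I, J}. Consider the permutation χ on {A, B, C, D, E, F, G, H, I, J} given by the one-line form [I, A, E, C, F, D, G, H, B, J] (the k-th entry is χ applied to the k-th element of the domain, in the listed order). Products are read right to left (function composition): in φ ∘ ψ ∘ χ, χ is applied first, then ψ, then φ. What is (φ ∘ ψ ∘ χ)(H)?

H

Apply the permutations in order: χ(H) = H, then ψ(H) = G, then φ(G) = H. So (φ ∘ ψ ∘ χ)(H) = H.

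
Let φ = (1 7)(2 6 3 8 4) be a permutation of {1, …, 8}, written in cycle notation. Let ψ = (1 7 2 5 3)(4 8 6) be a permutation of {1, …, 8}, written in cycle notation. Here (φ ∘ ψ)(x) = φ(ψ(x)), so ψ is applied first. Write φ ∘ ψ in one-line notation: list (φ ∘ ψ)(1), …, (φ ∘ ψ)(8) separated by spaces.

1 5 7 4 8 2 6 3

(φ ∘ ψ)(x) = φ(ψ(x)). Computing each image: φ(ψ(1)) = φ(7) = 1, φ(ψ(2)) = φ(5) = 5, φ(ψ(3)) = φ(1) = 7, φ(ψ(4)) = φ(8) = 4, φ(ψ(5)) = φ(3) = 8, φ(ψ(6)) = φ(4) = 2, φ(ψ(7)) = φ(2) = 6, φ(ψ(8)) = φ(6) = 3.
Hence φ ∘ ψ = [1 5 7 4 8 2 6 3].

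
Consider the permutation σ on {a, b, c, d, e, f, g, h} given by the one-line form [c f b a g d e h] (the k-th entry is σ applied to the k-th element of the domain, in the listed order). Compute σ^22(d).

Tracing d → a → … returns to d after 5 steps, so d lies in a 5-cycle (a, c, b, f, d).
Since the cycle has length 5, σ^22 acts on it the same as σ^2 (22 mod 5 = 2).
Stepping 2 places around the cycle: d → a → c.

c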